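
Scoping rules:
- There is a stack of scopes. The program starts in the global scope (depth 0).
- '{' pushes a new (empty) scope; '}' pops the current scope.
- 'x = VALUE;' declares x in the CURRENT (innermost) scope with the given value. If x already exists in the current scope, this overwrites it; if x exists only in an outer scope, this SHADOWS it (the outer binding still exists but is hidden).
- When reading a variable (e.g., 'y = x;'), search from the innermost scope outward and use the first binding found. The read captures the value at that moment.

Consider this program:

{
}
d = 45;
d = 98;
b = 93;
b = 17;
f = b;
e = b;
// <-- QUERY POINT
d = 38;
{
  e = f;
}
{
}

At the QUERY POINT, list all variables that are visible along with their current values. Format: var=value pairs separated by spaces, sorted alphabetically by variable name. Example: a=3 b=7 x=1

Answer: b=17 d=98 e=17 f=17

Derivation:
Step 1: enter scope (depth=1)
Step 2: exit scope (depth=0)
Step 3: declare d=45 at depth 0
Step 4: declare d=98 at depth 0
Step 5: declare b=93 at depth 0
Step 6: declare b=17 at depth 0
Step 7: declare f=(read b)=17 at depth 0
Step 8: declare e=(read b)=17 at depth 0
Visible at query point: b=17 d=98 e=17 f=17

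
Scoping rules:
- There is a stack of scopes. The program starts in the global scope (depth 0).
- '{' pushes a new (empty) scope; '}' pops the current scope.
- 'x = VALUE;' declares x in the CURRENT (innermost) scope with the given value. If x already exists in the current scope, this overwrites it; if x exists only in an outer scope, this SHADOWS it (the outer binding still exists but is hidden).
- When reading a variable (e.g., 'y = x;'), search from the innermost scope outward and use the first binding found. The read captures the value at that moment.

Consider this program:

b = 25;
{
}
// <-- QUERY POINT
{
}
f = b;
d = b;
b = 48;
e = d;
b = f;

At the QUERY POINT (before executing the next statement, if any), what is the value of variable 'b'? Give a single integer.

Answer: 25

Derivation:
Step 1: declare b=25 at depth 0
Step 2: enter scope (depth=1)
Step 3: exit scope (depth=0)
Visible at query point: b=25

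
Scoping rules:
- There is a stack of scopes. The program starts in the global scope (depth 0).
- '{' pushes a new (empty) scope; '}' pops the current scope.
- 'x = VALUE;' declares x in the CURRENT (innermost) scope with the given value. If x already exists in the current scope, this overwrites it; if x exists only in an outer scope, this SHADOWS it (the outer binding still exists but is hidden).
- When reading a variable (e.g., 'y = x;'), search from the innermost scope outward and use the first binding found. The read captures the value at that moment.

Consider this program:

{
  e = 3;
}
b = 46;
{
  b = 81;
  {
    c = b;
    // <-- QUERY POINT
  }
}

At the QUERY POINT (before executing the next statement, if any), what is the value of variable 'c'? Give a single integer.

Answer: 81

Derivation:
Step 1: enter scope (depth=1)
Step 2: declare e=3 at depth 1
Step 3: exit scope (depth=0)
Step 4: declare b=46 at depth 0
Step 5: enter scope (depth=1)
Step 6: declare b=81 at depth 1
Step 7: enter scope (depth=2)
Step 8: declare c=(read b)=81 at depth 2
Visible at query point: b=81 c=81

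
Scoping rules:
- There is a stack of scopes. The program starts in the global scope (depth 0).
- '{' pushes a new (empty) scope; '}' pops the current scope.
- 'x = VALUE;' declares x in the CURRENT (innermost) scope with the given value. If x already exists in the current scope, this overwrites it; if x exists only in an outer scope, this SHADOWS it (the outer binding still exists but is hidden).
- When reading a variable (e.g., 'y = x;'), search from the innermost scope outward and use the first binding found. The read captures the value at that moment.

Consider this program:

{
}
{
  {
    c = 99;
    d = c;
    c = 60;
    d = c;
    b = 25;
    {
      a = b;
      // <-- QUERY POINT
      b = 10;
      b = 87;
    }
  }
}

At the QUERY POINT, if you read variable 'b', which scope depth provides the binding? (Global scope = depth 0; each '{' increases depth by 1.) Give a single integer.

Step 1: enter scope (depth=1)
Step 2: exit scope (depth=0)
Step 3: enter scope (depth=1)
Step 4: enter scope (depth=2)
Step 5: declare c=99 at depth 2
Step 6: declare d=(read c)=99 at depth 2
Step 7: declare c=60 at depth 2
Step 8: declare d=(read c)=60 at depth 2
Step 9: declare b=25 at depth 2
Step 10: enter scope (depth=3)
Step 11: declare a=(read b)=25 at depth 3
Visible at query point: a=25 b=25 c=60 d=60

Answer: 2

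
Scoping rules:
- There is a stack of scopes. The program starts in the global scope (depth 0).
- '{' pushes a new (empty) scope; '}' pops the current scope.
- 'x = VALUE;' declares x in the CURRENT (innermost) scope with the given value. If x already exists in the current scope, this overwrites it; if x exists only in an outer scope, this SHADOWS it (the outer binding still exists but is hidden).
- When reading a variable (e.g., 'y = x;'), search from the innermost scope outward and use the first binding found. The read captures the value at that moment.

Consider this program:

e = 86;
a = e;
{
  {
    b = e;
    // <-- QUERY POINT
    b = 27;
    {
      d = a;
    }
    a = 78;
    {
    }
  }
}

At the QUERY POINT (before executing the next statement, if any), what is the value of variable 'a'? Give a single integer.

Step 1: declare e=86 at depth 0
Step 2: declare a=(read e)=86 at depth 0
Step 3: enter scope (depth=1)
Step 4: enter scope (depth=2)
Step 5: declare b=(read e)=86 at depth 2
Visible at query point: a=86 b=86 e=86

Answer: 86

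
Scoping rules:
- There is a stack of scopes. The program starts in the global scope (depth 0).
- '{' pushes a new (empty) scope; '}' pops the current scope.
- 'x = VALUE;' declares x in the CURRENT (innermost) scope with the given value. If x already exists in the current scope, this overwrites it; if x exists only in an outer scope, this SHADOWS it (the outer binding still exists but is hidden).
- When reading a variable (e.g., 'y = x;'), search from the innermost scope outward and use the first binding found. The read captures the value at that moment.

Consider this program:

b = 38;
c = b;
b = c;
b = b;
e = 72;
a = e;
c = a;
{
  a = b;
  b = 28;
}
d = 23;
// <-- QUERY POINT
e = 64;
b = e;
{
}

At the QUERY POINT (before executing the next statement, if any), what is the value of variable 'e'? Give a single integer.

Step 1: declare b=38 at depth 0
Step 2: declare c=(read b)=38 at depth 0
Step 3: declare b=(read c)=38 at depth 0
Step 4: declare b=(read b)=38 at depth 0
Step 5: declare e=72 at depth 0
Step 6: declare a=(read e)=72 at depth 0
Step 7: declare c=(read a)=72 at depth 0
Step 8: enter scope (depth=1)
Step 9: declare a=(read b)=38 at depth 1
Step 10: declare b=28 at depth 1
Step 11: exit scope (depth=0)
Step 12: declare d=23 at depth 0
Visible at query point: a=72 b=38 c=72 d=23 e=72

Answer: 72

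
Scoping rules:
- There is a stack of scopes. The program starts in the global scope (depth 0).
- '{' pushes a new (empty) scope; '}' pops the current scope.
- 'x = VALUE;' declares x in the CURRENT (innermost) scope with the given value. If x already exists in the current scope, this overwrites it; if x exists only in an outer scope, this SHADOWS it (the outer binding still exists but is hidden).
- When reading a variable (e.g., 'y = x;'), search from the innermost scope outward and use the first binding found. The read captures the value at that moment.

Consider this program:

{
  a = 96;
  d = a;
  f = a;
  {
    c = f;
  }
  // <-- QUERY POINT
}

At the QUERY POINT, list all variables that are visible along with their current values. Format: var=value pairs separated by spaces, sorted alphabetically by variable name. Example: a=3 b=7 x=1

Step 1: enter scope (depth=1)
Step 2: declare a=96 at depth 1
Step 3: declare d=(read a)=96 at depth 1
Step 4: declare f=(read a)=96 at depth 1
Step 5: enter scope (depth=2)
Step 6: declare c=(read f)=96 at depth 2
Step 7: exit scope (depth=1)
Visible at query point: a=96 d=96 f=96

Answer: a=96 d=96 f=96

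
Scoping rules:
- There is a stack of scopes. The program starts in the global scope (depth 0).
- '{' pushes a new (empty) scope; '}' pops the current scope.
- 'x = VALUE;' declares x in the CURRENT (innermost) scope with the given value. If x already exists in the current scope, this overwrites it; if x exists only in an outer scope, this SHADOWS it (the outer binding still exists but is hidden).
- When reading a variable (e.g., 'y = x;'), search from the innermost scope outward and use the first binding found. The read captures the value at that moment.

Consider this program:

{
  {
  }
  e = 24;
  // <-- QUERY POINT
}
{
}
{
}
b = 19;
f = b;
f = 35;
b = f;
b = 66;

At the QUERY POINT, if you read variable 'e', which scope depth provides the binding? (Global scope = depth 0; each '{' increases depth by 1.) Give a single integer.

Step 1: enter scope (depth=1)
Step 2: enter scope (depth=2)
Step 3: exit scope (depth=1)
Step 4: declare e=24 at depth 1
Visible at query point: e=24

Answer: 1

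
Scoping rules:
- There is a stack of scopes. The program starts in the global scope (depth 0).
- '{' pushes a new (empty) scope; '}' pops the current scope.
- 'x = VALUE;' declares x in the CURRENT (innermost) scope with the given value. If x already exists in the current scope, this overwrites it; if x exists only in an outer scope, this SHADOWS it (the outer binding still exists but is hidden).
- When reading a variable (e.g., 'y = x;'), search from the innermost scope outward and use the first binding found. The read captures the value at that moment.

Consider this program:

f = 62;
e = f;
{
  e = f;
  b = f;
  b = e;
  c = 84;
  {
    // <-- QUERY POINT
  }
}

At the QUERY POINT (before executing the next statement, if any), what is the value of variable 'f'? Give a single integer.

Step 1: declare f=62 at depth 0
Step 2: declare e=(read f)=62 at depth 0
Step 3: enter scope (depth=1)
Step 4: declare e=(read f)=62 at depth 1
Step 5: declare b=(read f)=62 at depth 1
Step 6: declare b=(read e)=62 at depth 1
Step 7: declare c=84 at depth 1
Step 8: enter scope (depth=2)
Visible at query point: b=62 c=84 e=62 f=62

Answer: 62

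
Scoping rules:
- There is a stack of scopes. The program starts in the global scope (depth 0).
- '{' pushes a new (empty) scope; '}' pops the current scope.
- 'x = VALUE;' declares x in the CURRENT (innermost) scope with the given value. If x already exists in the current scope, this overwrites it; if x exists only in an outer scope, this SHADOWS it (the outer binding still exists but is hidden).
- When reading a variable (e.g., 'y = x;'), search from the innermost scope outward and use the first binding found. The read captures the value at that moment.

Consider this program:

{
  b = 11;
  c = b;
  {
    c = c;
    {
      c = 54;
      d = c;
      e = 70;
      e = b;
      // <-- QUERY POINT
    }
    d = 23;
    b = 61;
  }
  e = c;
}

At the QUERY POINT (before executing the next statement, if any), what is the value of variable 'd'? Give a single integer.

Answer: 54

Derivation:
Step 1: enter scope (depth=1)
Step 2: declare b=11 at depth 1
Step 3: declare c=(read b)=11 at depth 1
Step 4: enter scope (depth=2)
Step 5: declare c=(read c)=11 at depth 2
Step 6: enter scope (depth=3)
Step 7: declare c=54 at depth 3
Step 8: declare d=(read c)=54 at depth 3
Step 9: declare e=70 at depth 3
Step 10: declare e=(read b)=11 at depth 3
Visible at query point: b=11 c=54 d=54 e=11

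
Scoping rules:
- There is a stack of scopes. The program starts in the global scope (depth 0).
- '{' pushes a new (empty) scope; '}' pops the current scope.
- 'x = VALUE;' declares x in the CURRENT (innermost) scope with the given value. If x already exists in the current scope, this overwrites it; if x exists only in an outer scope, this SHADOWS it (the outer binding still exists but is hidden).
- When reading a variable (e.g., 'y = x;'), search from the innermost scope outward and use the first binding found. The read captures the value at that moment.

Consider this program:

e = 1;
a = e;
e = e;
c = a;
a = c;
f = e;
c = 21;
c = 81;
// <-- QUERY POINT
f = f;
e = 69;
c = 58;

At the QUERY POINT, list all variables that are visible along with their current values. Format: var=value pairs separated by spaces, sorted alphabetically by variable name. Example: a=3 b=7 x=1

Answer: a=1 c=81 e=1 f=1

Derivation:
Step 1: declare e=1 at depth 0
Step 2: declare a=(read e)=1 at depth 0
Step 3: declare e=(read e)=1 at depth 0
Step 4: declare c=(read a)=1 at depth 0
Step 5: declare a=(read c)=1 at depth 0
Step 6: declare f=(read e)=1 at depth 0
Step 7: declare c=21 at depth 0
Step 8: declare c=81 at depth 0
Visible at query point: a=1 c=81 e=1 f=1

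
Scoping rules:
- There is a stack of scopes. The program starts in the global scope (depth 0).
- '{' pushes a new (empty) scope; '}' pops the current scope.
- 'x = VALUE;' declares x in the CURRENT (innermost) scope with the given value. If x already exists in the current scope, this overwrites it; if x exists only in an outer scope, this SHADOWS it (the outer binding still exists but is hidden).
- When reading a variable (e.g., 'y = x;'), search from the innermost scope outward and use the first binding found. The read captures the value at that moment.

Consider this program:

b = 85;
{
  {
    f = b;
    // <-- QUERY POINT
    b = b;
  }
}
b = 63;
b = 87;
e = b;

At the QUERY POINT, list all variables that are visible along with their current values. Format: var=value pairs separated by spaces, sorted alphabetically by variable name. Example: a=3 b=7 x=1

Answer: b=85 f=85

Derivation:
Step 1: declare b=85 at depth 0
Step 2: enter scope (depth=1)
Step 3: enter scope (depth=2)
Step 4: declare f=(read b)=85 at depth 2
Visible at query point: b=85 f=85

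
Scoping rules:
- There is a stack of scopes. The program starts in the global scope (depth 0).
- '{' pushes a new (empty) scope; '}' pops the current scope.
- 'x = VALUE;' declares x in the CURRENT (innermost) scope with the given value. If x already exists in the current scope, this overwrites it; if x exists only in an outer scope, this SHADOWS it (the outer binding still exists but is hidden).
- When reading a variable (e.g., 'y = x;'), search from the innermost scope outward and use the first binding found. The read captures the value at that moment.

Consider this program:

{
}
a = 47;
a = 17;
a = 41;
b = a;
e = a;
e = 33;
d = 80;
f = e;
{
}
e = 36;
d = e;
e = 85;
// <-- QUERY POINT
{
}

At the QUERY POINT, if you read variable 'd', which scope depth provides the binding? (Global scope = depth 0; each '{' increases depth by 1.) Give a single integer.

Step 1: enter scope (depth=1)
Step 2: exit scope (depth=0)
Step 3: declare a=47 at depth 0
Step 4: declare a=17 at depth 0
Step 5: declare a=41 at depth 0
Step 6: declare b=(read a)=41 at depth 0
Step 7: declare e=(read a)=41 at depth 0
Step 8: declare e=33 at depth 0
Step 9: declare d=80 at depth 0
Step 10: declare f=(read e)=33 at depth 0
Step 11: enter scope (depth=1)
Step 12: exit scope (depth=0)
Step 13: declare e=36 at depth 0
Step 14: declare d=(read e)=36 at depth 0
Step 15: declare e=85 at depth 0
Visible at query point: a=41 b=41 d=36 e=85 f=33

Answer: 0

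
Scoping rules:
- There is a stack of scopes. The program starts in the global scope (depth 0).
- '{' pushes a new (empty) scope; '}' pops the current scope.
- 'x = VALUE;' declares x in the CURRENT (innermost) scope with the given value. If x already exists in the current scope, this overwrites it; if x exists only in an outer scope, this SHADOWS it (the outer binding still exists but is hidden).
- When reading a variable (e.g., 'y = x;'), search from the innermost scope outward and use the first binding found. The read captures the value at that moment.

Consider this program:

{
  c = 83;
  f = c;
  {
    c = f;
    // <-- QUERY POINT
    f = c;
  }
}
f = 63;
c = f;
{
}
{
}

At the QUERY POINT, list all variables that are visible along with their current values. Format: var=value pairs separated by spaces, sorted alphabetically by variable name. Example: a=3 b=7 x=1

Step 1: enter scope (depth=1)
Step 2: declare c=83 at depth 1
Step 3: declare f=(read c)=83 at depth 1
Step 4: enter scope (depth=2)
Step 5: declare c=(read f)=83 at depth 2
Visible at query point: c=83 f=83

Answer: c=83 f=83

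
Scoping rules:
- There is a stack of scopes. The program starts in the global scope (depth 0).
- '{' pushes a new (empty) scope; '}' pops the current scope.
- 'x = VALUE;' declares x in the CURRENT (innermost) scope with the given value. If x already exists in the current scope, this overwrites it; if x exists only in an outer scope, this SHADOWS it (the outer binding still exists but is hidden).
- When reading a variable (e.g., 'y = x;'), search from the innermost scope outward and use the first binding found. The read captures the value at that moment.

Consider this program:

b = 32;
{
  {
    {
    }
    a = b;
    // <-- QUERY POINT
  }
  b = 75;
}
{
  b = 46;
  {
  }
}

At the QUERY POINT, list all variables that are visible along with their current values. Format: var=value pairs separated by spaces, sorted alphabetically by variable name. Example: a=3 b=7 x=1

Answer: a=32 b=32

Derivation:
Step 1: declare b=32 at depth 0
Step 2: enter scope (depth=1)
Step 3: enter scope (depth=2)
Step 4: enter scope (depth=3)
Step 5: exit scope (depth=2)
Step 6: declare a=(read b)=32 at depth 2
Visible at query point: a=32 b=32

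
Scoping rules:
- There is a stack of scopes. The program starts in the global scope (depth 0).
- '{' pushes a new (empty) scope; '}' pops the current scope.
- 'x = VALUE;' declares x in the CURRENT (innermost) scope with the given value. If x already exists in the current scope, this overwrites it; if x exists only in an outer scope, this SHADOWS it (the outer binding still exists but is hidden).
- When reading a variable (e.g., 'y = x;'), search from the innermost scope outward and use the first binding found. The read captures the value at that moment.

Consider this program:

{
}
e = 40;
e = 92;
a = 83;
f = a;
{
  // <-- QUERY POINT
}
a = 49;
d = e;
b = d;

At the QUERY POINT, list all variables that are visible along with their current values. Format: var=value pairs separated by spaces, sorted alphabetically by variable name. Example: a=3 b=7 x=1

Step 1: enter scope (depth=1)
Step 2: exit scope (depth=0)
Step 3: declare e=40 at depth 0
Step 4: declare e=92 at depth 0
Step 5: declare a=83 at depth 0
Step 6: declare f=(read a)=83 at depth 0
Step 7: enter scope (depth=1)
Visible at query point: a=83 e=92 f=83

Answer: a=83 e=92 f=83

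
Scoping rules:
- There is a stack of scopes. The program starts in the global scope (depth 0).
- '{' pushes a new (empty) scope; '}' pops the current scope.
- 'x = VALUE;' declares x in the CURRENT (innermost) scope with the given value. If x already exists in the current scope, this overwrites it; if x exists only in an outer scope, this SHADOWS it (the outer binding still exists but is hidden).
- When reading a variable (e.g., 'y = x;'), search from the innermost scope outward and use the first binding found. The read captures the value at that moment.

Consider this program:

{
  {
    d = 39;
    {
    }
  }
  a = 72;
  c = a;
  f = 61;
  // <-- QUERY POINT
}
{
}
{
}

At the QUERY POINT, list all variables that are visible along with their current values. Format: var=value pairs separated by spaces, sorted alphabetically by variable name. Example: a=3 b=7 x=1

Step 1: enter scope (depth=1)
Step 2: enter scope (depth=2)
Step 3: declare d=39 at depth 2
Step 4: enter scope (depth=3)
Step 5: exit scope (depth=2)
Step 6: exit scope (depth=1)
Step 7: declare a=72 at depth 1
Step 8: declare c=(read a)=72 at depth 1
Step 9: declare f=61 at depth 1
Visible at query point: a=72 c=72 f=61

Answer: a=72 c=72 f=61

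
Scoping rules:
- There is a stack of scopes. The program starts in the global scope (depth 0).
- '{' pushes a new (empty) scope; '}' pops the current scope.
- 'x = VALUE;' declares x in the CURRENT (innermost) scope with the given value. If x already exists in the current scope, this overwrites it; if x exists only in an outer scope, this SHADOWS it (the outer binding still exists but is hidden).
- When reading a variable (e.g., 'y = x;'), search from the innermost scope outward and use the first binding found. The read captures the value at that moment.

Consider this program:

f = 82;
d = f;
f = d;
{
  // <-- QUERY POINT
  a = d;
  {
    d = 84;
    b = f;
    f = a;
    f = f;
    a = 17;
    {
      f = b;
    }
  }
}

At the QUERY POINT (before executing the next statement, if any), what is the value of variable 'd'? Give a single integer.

Step 1: declare f=82 at depth 0
Step 2: declare d=(read f)=82 at depth 0
Step 3: declare f=(read d)=82 at depth 0
Step 4: enter scope (depth=1)
Visible at query point: d=82 f=82

Answer: 82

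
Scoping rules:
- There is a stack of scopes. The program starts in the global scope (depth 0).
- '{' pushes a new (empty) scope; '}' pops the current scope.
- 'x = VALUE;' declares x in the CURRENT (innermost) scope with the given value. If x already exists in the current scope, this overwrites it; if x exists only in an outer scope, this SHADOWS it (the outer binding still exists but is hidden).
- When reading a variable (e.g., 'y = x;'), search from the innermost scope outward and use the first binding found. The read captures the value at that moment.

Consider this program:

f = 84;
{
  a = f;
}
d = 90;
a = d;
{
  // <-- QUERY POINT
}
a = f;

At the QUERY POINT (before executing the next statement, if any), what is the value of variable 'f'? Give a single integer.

Answer: 84

Derivation:
Step 1: declare f=84 at depth 0
Step 2: enter scope (depth=1)
Step 3: declare a=(read f)=84 at depth 1
Step 4: exit scope (depth=0)
Step 5: declare d=90 at depth 0
Step 6: declare a=(read d)=90 at depth 0
Step 7: enter scope (depth=1)
Visible at query point: a=90 d=90 f=84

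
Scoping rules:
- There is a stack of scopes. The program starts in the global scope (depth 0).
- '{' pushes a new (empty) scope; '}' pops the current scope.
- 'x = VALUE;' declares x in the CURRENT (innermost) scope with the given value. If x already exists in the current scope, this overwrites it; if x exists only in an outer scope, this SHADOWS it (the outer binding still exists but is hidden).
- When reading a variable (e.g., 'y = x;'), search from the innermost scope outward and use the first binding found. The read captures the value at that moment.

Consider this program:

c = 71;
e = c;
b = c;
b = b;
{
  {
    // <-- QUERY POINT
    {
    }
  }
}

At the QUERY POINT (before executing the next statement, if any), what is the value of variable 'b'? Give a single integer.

Step 1: declare c=71 at depth 0
Step 2: declare e=(read c)=71 at depth 0
Step 3: declare b=(read c)=71 at depth 0
Step 4: declare b=(read b)=71 at depth 0
Step 5: enter scope (depth=1)
Step 6: enter scope (depth=2)
Visible at query point: b=71 c=71 e=71

Answer: 71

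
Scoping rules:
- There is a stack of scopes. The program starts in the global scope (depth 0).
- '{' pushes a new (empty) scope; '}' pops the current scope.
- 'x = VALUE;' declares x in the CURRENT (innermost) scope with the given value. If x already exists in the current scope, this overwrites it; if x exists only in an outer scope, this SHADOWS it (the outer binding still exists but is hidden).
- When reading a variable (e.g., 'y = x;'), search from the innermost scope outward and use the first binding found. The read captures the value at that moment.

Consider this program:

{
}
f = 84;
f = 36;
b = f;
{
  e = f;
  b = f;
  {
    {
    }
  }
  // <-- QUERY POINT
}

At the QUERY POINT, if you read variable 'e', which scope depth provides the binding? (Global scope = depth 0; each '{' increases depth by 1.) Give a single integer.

Step 1: enter scope (depth=1)
Step 2: exit scope (depth=0)
Step 3: declare f=84 at depth 0
Step 4: declare f=36 at depth 0
Step 5: declare b=(read f)=36 at depth 0
Step 6: enter scope (depth=1)
Step 7: declare e=(read f)=36 at depth 1
Step 8: declare b=(read f)=36 at depth 1
Step 9: enter scope (depth=2)
Step 10: enter scope (depth=3)
Step 11: exit scope (depth=2)
Step 12: exit scope (depth=1)
Visible at query point: b=36 e=36 f=36

Answer: 1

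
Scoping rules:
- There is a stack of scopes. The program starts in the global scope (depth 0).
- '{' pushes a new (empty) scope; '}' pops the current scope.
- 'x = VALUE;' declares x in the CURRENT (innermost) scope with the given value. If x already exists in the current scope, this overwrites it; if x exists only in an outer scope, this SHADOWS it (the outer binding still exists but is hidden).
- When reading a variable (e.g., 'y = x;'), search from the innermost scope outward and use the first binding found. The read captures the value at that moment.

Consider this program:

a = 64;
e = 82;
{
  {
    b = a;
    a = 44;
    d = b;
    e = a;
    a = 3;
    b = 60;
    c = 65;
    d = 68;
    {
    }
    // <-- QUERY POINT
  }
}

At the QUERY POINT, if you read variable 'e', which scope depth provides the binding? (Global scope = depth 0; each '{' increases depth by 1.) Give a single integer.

Step 1: declare a=64 at depth 0
Step 2: declare e=82 at depth 0
Step 3: enter scope (depth=1)
Step 4: enter scope (depth=2)
Step 5: declare b=(read a)=64 at depth 2
Step 6: declare a=44 at depth 2
Step 7: declare d=(read b)=64 at depth 2
Step 8: declare e=(read a)=44 at depth 2
Step 9: declare a=3 at depth 2
Step 10: declare b=60 at depth 2
Step 11: declare c=65 at depth 2
Step 12: declare d=68 at depth 2
Step 13: enter scope (depth=3)
Step 14: exit scope (depth=2)
Visible at query point: a=3 b=60 c=65 d=68 e=44

Answer: 2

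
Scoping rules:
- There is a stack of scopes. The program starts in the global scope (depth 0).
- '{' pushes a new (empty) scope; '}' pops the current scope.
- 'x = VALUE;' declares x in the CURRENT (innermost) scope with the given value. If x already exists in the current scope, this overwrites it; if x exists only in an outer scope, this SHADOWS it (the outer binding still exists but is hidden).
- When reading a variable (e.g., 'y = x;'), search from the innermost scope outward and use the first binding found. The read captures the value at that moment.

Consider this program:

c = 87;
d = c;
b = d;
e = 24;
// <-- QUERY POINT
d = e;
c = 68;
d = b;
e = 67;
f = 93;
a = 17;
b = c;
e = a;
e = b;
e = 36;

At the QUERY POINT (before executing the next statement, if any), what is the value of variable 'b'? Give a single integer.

Answer: 87

Derivation:
Step 1: declare c=87 at depth 0
Step 2: declare d=(read c)=87 at depth 0
Step 3: declare b=(read d)=87 at depth 0
Step 4: declare e=24 at depth 0
Visible at query point: b=87 c=87 d=87 e=24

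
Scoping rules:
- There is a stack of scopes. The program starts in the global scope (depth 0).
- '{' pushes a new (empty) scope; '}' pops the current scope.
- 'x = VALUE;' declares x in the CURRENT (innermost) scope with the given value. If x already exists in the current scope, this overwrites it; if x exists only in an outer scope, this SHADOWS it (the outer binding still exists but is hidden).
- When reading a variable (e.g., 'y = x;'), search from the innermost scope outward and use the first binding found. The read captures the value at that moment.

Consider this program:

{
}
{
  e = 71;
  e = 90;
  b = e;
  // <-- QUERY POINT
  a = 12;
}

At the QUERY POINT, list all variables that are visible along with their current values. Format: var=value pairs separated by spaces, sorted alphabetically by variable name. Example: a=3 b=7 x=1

Answer: b=90 e=90

Derivation:
Step 1: enter scope (depth=1)
Step 2: exit scope (depth=0)
Step 3: enter scope (depth=1)
Step 4: declare e=71 at depth 1
Step 5: declare e=90 at depth 1
Step 6: declare b=(read e)=90 at depth 1
Visible at query point: b=90 e=90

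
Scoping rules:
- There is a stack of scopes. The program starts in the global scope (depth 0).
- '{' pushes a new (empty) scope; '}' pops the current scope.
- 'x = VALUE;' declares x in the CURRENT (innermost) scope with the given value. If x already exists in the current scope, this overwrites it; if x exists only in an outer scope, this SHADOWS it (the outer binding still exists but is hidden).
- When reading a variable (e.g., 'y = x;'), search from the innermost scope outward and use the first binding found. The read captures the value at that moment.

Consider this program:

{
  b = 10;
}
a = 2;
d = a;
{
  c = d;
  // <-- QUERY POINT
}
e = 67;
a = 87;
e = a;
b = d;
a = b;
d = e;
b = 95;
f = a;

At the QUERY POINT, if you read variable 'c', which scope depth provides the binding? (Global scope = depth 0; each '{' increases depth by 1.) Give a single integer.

Step 1: enter scope (depth=1)
Step 2: declare b=10 at depth 1
Step 3: exit scope (depth=0)
Step 4: declare a=2 at depth 0
Step 5: declare d=(read a)=2 at depth 0
Step 6: enter scope (depth=1)
Step 7: declare c=(read d)=2 at depth 1
Visible at query point: a=2 c=2 d=2

Answer: 1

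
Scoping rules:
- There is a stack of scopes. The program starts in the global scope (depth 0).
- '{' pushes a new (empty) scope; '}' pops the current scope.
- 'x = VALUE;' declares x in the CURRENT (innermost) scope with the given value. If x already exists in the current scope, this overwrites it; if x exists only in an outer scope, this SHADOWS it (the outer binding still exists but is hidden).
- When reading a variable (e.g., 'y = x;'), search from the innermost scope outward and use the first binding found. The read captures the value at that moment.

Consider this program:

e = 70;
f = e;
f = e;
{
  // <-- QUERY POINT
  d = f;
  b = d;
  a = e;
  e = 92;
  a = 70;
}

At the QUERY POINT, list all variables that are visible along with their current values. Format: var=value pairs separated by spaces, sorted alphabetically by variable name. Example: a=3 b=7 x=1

Answer: e=70 f=70

Derivation:
Step 1: declare e=70 at depth 0
Step 2: declare f=(read e)=70 at depth 0
Step 3: declare f=(read e)=70 at depth 0
Step 4: enter scope (depth=1)
Visible at query point: e=70 f=70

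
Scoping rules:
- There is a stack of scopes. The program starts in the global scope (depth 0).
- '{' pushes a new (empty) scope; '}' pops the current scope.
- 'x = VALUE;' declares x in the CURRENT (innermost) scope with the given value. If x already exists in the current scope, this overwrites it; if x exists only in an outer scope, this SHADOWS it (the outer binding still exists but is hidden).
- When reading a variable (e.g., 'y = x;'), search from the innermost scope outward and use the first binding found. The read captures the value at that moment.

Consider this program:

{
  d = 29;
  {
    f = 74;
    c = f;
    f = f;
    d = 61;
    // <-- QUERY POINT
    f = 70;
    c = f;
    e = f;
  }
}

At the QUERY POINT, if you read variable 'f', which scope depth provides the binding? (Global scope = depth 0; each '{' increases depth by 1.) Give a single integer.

Step 1: enter scope (depth=1)
Step 2: declare d=29 at depth 1
Step 3: enter scope (depth=2)
Step 4: declare f=74 at depth 2
Step 5: declare c=(read f)=74 at depth 2
Step 6: declare f=(read f)=74 at depth 2
Step 7: declare d=61 at depth 2
Visible at query point: c=74 d=61 f=74

Answer: 2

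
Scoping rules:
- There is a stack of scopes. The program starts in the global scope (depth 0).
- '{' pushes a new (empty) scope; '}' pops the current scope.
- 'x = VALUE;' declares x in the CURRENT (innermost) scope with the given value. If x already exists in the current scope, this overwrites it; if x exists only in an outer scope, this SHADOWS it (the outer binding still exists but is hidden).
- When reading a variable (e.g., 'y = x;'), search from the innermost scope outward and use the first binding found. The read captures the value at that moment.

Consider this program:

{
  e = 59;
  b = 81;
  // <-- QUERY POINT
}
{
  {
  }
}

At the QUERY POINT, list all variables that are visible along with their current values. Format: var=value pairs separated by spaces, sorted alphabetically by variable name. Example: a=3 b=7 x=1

Answer: b=81 e=59

Derivation:
Step 1: enter scope (depth=1)
Step 2: declare e=59 at depth 1
Step 3: declare b=81 at depth 1
Visible at query point: b=81 e=59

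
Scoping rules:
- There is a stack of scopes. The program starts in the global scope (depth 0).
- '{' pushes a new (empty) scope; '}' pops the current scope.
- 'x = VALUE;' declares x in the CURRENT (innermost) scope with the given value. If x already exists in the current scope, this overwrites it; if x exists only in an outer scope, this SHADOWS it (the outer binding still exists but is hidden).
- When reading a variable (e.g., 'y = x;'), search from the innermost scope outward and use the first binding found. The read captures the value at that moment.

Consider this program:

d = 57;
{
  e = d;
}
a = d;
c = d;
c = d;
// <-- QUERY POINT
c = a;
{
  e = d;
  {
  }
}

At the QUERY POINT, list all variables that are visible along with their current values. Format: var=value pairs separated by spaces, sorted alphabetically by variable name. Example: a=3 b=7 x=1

Answer: a=57 c=57 d=57

Derivation:
Step 1: declare d=57 at depth 0
Step 2: enter scope (depth=1)
Step 3: declare e=(read d)=57 at depth 1
Step 4: exit scope (depth=0)
Step 5: declare a=(read d)=57 at depth 0
Step 6: declare c=(read d)=57 at depth 0
Step 7: declare c=(read d)=57 at depth 0
Visible at query point: a=57 c=57 d=57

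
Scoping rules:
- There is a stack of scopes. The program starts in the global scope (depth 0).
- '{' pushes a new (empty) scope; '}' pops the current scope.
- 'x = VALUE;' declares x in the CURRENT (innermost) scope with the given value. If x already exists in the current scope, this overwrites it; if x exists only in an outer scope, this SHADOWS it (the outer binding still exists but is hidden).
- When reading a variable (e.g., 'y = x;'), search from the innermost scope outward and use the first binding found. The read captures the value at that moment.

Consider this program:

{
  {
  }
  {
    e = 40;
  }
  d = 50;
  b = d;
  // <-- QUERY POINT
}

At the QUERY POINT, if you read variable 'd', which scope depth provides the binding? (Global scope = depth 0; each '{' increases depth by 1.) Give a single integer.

Step 1: enter scope (depth=1)
Step 2: enter scope (depth=2)
Step 3: exit scope (depth=1)
Step 4: enter scope (depth=2)
Step 5: declare e=40 at depth 2
Step 6: exit scope (depth=1)
Step 7: declare d=50 at depth 1
Step 8: declare b=(read d)=50 at depth 1
Visible at query point: b=50 d=50

Answer: 1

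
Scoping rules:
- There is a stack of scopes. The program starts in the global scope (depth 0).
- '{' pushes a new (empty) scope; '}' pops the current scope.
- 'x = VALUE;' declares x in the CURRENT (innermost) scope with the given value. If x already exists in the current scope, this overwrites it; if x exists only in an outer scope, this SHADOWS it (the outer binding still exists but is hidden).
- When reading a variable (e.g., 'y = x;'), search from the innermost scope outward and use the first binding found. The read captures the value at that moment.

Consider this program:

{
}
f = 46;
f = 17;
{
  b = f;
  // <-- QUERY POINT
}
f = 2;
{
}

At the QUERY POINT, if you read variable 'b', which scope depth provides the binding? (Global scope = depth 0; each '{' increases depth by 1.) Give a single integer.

Step 1: enter scope (depth=1)
Step 2: exit scope (depth=0)
Step 3: declare f=46 at depth 0
Step 4: declare f=17 at depth 0
Step 5: enter scope (depth=1)
Step 6: declare b=(read f)=17 at depth 1
Visible at query point: b=17 f=17

Answer: 1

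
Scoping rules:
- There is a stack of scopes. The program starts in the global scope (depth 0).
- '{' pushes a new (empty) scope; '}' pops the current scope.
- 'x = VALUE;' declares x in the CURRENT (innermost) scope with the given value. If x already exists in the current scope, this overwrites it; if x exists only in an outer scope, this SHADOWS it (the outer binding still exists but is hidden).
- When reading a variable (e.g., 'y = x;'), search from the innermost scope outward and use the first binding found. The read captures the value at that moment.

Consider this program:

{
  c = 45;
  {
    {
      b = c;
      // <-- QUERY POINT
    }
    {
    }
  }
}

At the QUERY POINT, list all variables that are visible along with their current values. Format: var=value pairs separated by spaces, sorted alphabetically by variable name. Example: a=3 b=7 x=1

Step 1: enter scope (depth=1)
Step 2: declare c=45 at depth 1
Step 3: enter scope (depth=2)
Step 4: enter scope (depth=3)
Step 5: declare b=(read c)=45 at depth 3
Visible at query point: b=45 c=45

Answer: b=45 c=45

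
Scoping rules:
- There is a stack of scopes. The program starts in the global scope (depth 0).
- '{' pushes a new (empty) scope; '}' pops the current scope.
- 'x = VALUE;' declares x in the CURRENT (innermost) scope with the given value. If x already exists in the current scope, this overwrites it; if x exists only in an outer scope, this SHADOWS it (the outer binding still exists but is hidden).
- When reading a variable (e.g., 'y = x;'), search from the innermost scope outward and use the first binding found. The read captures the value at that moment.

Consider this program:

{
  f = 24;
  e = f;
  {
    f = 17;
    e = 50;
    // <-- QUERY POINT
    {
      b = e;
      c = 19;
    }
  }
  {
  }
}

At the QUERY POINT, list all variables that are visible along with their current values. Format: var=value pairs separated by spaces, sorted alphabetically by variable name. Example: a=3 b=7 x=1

Step 1: enter scope (depth=1)
Step 2: declare f=24 at depth 1
Step 3: declare e=(read f)=24 at depth 1
Step 4: enter scope (depth=2)
Step 5: declare f=17 at depth 2
Step 6: declare e=50 at depth 2
Visible at query point: e=50 f=17

Answer: e=50 f=17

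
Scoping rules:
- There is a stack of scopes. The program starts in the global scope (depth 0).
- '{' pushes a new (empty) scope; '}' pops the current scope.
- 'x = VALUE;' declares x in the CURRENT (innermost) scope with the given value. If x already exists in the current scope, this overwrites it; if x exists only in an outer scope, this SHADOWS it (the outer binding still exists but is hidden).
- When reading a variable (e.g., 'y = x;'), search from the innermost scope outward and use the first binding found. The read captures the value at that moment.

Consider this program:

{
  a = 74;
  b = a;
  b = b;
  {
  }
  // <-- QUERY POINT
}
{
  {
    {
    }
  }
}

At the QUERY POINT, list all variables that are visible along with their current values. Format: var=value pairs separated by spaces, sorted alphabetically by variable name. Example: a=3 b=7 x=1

Answer: a=74 b=74

Derivation:
Step 1: enter scope (depth=1)
Step 2: declare a=74 at depth 1
Step 3: declare b=(read a)=74 at depth 1
Step 4: declare b=(read b)=74 at depth 1
Step 5: enter scope (depth=2)
Step 6: exit scope (depth=1)
Visible at query point: a=74 b=74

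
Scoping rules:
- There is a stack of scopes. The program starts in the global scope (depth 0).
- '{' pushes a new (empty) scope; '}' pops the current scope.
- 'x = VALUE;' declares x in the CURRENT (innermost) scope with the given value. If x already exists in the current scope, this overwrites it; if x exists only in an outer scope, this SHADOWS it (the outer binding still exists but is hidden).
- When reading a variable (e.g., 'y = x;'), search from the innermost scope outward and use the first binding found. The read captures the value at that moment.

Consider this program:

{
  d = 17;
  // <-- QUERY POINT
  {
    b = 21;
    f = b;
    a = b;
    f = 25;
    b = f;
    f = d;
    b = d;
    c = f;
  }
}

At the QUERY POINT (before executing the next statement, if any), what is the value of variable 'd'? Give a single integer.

Answer: 17

Derivation:
Step 1: enter scope (depth=1)
Step 2: declare d=17 at depth 1
Visible at query point: d=17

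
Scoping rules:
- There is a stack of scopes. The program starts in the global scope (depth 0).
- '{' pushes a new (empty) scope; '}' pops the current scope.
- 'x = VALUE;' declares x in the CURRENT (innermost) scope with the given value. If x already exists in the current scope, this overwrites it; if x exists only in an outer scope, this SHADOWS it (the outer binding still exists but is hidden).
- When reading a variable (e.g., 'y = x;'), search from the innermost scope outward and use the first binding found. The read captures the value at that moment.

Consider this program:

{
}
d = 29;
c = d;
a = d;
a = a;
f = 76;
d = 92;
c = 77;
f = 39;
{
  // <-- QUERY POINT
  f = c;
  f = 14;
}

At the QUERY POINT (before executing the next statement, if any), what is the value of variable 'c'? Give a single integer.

Step 1: enter scope (depth=1)
Step 2: exit scope (depth=0)
Step 3: declare d=29 at depth 0
Step 4: declare c=(read d)=29 at depth 0
Step 5: declare a=(read d)=29 at depth 0
Step 6: declare a=(read a)=29 at depth 0
Step 7: declare f=76 at depth 0
Step 8: declare d=92 at depth 0
Step 9: declare c=77 at depth 0
Step 10: declare f=39 at depth 0
Step 11: enter scope (depth=1)
Visible at query point: a=29 c=77 d=92 f=39

Answer: 77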